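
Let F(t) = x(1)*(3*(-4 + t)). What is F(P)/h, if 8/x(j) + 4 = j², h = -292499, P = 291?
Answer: 2296/292499 ≈ 0.0078496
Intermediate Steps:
x(j) = 8/(-4 + j²)
F(t) = 32 - 8*t (F(t) = (8/(-4 + 1²))*(3*(-4 + t)) = (8/(-4 + 1))*(-12 + 3*t) = (8/(-3))*(-12 + 3*t) = (8*(-⅓))*(-12 + 3*t) = -8*(-12 + 3*t)/3 = 32 - 8*t)
F(P)/h = (32 - 8*291)/(-292499) = (32 - 2328)*(-1/292499) = -2296*(-1/292499) = 2296/292499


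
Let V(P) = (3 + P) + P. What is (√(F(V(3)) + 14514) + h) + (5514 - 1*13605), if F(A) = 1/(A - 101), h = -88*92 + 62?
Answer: -16125 + √30711601/46 ≈ -16005.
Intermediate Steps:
h = -8034 (h = -8096 + 62 = -8034)
V(P) = 3 + 2*P
F(A) = 1/(-101 + A)
(√(F(V(3)) + 14514) + h) + (5514 - 1*13605) = (√(1/(-101 + (3 + 2*3)) + 14514) - 8034) + (5514 - 1*13605) = (√(1/(-101 + (3 + 6)) + 14514) - 8034) + (5514 - 13605) = (√(1/(-101 + 9) + 14514) - 8034) - 8091 = (√(1/(-92) + 14514) - 8034) - 8091 = (√(-1/92 + 14514) - 8034) - 8091 = (√(1335287/92) - 8034) - 8091 = (√30711601/46 - 8034) - 8091 = (-8034 + √30711601/46) - 8091 = -16125 + √30711601/46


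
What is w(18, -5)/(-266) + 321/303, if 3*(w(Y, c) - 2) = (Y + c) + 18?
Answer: 81649/80598 ≈ 1.0130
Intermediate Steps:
w(Y, c) = 8 + Y/3 + c/3 (w(Y, c) = 2 + ((Y + c) + 18)/3 = 2 + (18 + Y + c)/3 = 2 + (6 + Y/3 + c/3) = 8 + Y/3 + c/3)
w(18, -5)/(-266) + 321/303 = (8 + (⅓)*18 + (⅓)*(-5))/(-266) + 321/303 = (8 + 6 - 5/3)*(-1/266) + 321*(1/303) = (37/3)*(-1/266) + 107/101 = -37/798 + 107/101 = 81649/80598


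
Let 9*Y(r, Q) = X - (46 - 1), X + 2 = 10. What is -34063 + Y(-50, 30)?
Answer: -306604/9 ≈ -34067.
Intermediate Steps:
X = 8 (X = -2 + 10 = 8)
Y(r, Q) = -37/9 (Y(r, Q) = (8 - (46 - 1))/9 = (8 - 1*45)/9 = (8 - 45)/9 = (⅑)*(-37) = -37/9)
-34063 + Y(-50, 30) = -34063 - 37/9 = -306604/9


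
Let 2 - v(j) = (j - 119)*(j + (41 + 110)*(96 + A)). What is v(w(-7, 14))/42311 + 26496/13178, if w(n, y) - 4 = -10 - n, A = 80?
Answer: 21224219960/278787179 ≈ 76.130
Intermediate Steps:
w(n, y) = -6 - n (w(n, y) = 4 + (-10 - n) = -6 - n)
v(j) = 2 - (-119 + j)*(26576 + j) (v(j) = 2 - (j - 119)*(j + (41 + 110)*(96 + 80)) = 2 - (-119 + j)*(j + 151*176) = 2 - (-119 + j)*(j + 26576) = 2 - (-119 + j)*(26576 + j))
v(w(-7, 14))/42311 + 26496/13178 = (3162546 - (-6 - 1*(-7))**2 - 26457*(-6 - 1*(-7)))/42311 + 26496/13178 = (3162546 - (-6 + 7)**2 - 26457*(-6 + 7))*(1/42311) + 26496*(1/13178) = (3162546 - 1*1**2 - 26457*1)*(1/42311) + 13248/6589 = (3162546 - 1*1 - 26457)*(1/42311) + 13248/6589 = (3162546 - 1 - 26457)*(1/42311) + 13248/6589 = 3136088*(1/42311) + 13248/6589 = 3136088/42311 + 13248/6589 = 21224219960/278787179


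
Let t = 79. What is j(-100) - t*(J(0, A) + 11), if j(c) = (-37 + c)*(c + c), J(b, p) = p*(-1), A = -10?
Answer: 25741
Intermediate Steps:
J(b, p) = -p
j(c) = 2*c*(-37 + c) (j(c) = (-37 + c)*(2*c) = 2*c*(-37 + c))
j(-100) - t*(J(0, A) + 11) = 2*(-100)*(-37 - 100) - 79*(-1*(-10) + 11) = 2*(-100)*(-137) - 79*(10 + 11) = 27400 - 79*21 = 27400 - 1*1659 = 27400 - 1659 = 25741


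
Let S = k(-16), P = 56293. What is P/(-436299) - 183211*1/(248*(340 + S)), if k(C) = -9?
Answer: -84555755873/35814912312 ≈ -2.3609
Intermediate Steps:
S = -9
P/(-436299) - 183211*1/(248*(340 + S)) = 56293/(-436299) - 183211*1/(248*(340 - 9)) = 56293*(-1/436299) - 183211/(248*331) = -56293/436299 - 183211/82088 = -84555755873/35814912312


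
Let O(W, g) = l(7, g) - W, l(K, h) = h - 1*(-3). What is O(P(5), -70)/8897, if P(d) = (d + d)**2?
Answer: -167/8897 ≈ -0.018770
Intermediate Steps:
l(K, h) = 3 + h (l(K, h) = h + 3 = 3 + h)
P(d) = 4*d**2 (P(d) = (2*d)**2 = 4*d**2)
O(W, g) = 3 + g - W (O(W, g) = (3 + g) - W = 3 + g - W)
O(P(5), -70)/8897 = (3 - 70 - 4*5**2)/8897 = (3 - 70 - 4*25)*(1/8897) = (3 - 70 - 1*100)*(1/8897) = (3 - 70 - 100)*(1/8897) = -167*1/8897 = -167/8897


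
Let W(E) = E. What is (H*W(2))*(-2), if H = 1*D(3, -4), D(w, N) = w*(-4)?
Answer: 48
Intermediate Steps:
D(w, N) = -4*w
H = -12 (H = 1*(-4*3) = 1*(-12) = -12)
(H*W(2))*(-2) = -12*2*(-2) = -24*(-2) = 48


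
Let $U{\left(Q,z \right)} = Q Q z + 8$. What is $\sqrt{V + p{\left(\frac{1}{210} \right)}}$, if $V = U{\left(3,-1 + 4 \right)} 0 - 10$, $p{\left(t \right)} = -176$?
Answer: $i \sqrt{186} \approx 13.638 i$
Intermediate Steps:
$U{\left(Q,z \right)} = 8 + z Q^{2}$ ($U{\left(Q,z \right)} = Q^{2} z + 8 = z Q^{2} + 8 = 8 + z Q^{2}$)
$V = -10$ ($V = \left(8 + \left(-1 + 4\right) 3^{2}\right) 0 - 10 = \left(8 + 3 \cdot 9\right) 0 - 10 = \left(8 + 27\right) 0 - 10 = 35 \cdot 0 - 10 = 0 - 10 = -10$)
$\sqrt{V + p{\left(\frac{1}{210} \right)}} = \sqrt{-10 - 176} = \sqrt{-186} = i \sqrt{186}$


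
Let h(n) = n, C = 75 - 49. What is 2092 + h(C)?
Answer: 2118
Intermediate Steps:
C = 26
2092 + h(C) = 2092 + 26 = 2118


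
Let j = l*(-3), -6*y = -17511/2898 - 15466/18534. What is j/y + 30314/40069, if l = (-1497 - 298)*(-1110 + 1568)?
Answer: 589772981100772282/274078891937 ≈ 2.1518e+6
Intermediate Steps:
l = -822110 (l = -1795*458 = -822110)
y = 6840173/5967948 (y = -(-17511/2898 - 15466/18534)/6 = -(-17511*1/2898 - 15466*1/18534)/6 = -(-5837/966 - 7733/9267)/6 = -⅙*(-6840173/994658) = 6840173/5967948 ≈ 1.1462)
j = 2466330 (j = -822110*(-3) = 2466330)
j/y + 30314/40069 = 2466330/(6840173/5967948) + 30314/40069 = 2466330*(5967948/6840173) + 30314*(1/40069) = 14718929190840/6840173 + 30314/40069 = 589772981100772282/274078891937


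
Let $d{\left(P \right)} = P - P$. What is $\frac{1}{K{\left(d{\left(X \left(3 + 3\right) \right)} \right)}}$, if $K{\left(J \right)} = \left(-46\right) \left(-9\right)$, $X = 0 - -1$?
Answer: $\frac{1}{414} \approx 0.0024155$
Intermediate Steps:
$X = 1$ ($X = 0 + 1 = 1$)
$d{\left(P \right)} = 0$
$K{\left(J \right)} = 414$
$\frac{1}{K{\left(d{\left(X \left(3 + 3\right) \right)} \right)}} = \frac{1}{414}$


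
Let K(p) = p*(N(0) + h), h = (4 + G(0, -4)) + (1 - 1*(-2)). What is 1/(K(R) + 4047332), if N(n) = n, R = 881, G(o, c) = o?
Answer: 1/4053499 ≈ 2.4670e-7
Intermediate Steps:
h = 7 (h = (4 + 0) + (1 - 1*(-2)) = 4 + (1 + 2) = 4 + 3 = 7)
K(p) = 7*p (K(p) = p*(0 + 7) = p*7 = 7*p)
1/(K(R) + 4047332) = 1/(7*881 + 4047332) = 1/(6167 + 4047332) = 1/4053499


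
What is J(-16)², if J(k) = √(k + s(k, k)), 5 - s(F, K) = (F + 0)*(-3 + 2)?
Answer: -27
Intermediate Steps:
s(F, K) = 5 + F (s(F, K) = 5 - (F + 0)*(-3 + 2) = 5 - F*(-1) = 5 - (-1)*F = 5 + F)
J(k) = √(5 + 2*k) (J(k) = √(k + (5 + k)) = √(5 + 2*k))
J(-16)² = (√(5 + 2*(-16)))² = (√(5 - 32))² = (√(-27))² = (3*I*√3)² = -27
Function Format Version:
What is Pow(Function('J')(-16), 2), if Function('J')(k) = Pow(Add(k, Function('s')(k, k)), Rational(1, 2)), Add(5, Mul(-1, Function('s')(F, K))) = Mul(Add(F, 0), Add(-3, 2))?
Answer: -27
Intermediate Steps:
Function('s')(F, K) = Add(5, F) (Function('s')(F, K) = Add(5, Mul(-1, Mul(Add(F, 0), Add(-3, 2)))) = Add(5, Mul(-1, Mul(F, -1))) = Add(5, Mul(-1, Mul(-1, F))) = Add(5, F))
Function('J')(k) = Pow(Add(5, Mul(2, k)), Rational(1, 2)) (Function('J')(k) = Pow(Add(k, Add(5, k)), Rational(1, 2)) = Pow(Add(5, Mul(2, k)), Rational(1, 2)))
Pow(Function('J')(-16), 2) = Pow(Pow(Add(5, Mul(2, -16)), Rational(1, 2)), 2) = Pow(Pow(Add(5, -32), Rational(1, 2)), 2) = Pow(Pow(-27, Rational(1, 2)), 2) = Pow(Mul(3, I, Pow(3, Rational(1, 2))), 2) = -27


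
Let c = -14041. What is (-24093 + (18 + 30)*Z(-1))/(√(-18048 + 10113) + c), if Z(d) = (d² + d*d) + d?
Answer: 337615845/197157616 + 553035*I*√15/197157616 ≈ 1.7124 + 0.010864*I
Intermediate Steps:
Z(d) = d + 2*d² (Z(d) = (d² + d²) + d = 2*d² + d = d + 2*d²)
(-24093 + (18 + 30)*Z(-1))/(√(-18048 + 10113) + c) = (-24093 + (18 + 30)*(-(1 + 2*(-1))))/(√(-18048 + 10113) - 14041) = (-24093 + 48*(-(1 - 2)))/(√(-7935) - 14041) = (-24093 + 48*(-1*(-1)))/(23*I*√15 - 14041) = (-24093 + 48*1)/(-14041 + 23*I*√15) = (-24093 + 48)/(-14041 + 23*I*√15) = -24045/(-14041 + 23*I*√15)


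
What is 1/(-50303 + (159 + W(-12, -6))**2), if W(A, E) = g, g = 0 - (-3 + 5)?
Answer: -1/25654 ≈ -3.8980e-5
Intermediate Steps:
g = -2 (g = 0 - 1*2 = 0 - 2 = -2)
W(A, E) = -2
1/(-50303 + (159 + W(-12, -6))**2) = 1/(-50303 + (159 - 2)**2) = 1/(-50303 + 157**2) = 1/(-50303 + 24649) = 1/(-25654) = -1/25654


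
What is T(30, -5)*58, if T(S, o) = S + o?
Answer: 1450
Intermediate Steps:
T(30, -5)*58 = (30 - 5)*58 = 25*58 = 1450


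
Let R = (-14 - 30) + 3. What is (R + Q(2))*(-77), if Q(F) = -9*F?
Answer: 4543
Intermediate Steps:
R = -41 (R = -44 + 3 = -41)
(R + Q(2))*(-77) = (-41 - 9*2)*(-77) = (-41 - 18)*(-77) = -59*(-77) = 4543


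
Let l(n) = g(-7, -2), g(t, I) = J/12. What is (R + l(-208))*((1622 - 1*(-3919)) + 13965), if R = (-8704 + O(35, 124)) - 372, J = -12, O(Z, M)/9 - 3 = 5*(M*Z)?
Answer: 3632992500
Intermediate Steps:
O(Z, M) = 27 + 45*M*Z (O(Z, M) = 27 + 9*(5*(M*Z)) = 27 + 9*(5*M*Z) = 27 + 45*M*Z)
g(t, I) = -1 (g(t, I) = -12/12 = -12*1/12 = -1)
l(n) = -1
R = 186251 (R = (-8704 + (27 + 45*124*35)) - 372 = (-8704 + (27 + 195300)) - 372 = (-8704 + 195327) - 372 = 186623 - 372 = 186251)
(R + l(-208))*((1622 - 1*(-3919)) + 13965) = (186251 - 1)*((1622 - 1*(-3919)) + 13965) = 186250*((1622 + 3919) + 13965) = 186250*(5541 + 13965) = 186250*19506 = 3632992500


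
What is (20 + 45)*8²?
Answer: 4160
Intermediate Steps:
(20 + 45)*8² = 65*64 = 4160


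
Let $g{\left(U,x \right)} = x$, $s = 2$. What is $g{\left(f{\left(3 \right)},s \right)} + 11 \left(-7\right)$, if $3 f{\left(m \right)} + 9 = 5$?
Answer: $-75$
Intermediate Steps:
$f{\left(m \right)} = - \frac{4}{3}$ ($f{\left(m \right)} = -3 + \frac{1}{3} \cdot 5 = -3 + \frac{5}{3} = - \frac{4}{3}$)
$g{\left(f{\left(3 \right)},s \right)} + 11 \left(-7\right) = 2 + 11 \left(-7\right) = 2 - 77 = -75$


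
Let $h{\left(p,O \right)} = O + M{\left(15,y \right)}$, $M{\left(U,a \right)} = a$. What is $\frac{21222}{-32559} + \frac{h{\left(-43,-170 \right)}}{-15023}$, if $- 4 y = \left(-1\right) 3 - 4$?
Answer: $- \frac{417786739}{652178476} \approx -0.6406$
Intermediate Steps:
$y = \frac{7}{4}$ ($y = - \frac{\left(-1\right) 3 - 4}{4} = - \frac{-3 - 4}{4} = \left(- \frac{1}{4}\right) \left(-7\right) = \frac{7}{4} \approx 1.75$)
$h{\left(p,O \right)} = \frac{7}{4} + O$ ($h{\left(p,O \right)} = O + \frac{7}{4} = \frac{7}{4} + O$)
$\frac{21222}{-32559} + \frac{h{\left(-43,-170 \right)}}{-15023} = \frac{21222}{-32559} + \frac{\frac{7}{4} - 170}{-15023} = 21222 \left(- \frac{1}{32559}\right) - - \frac{673}{60092} = - \frac{7074}{10853} + \frac{673}{60092} = - \frac{417786739}{652178476}$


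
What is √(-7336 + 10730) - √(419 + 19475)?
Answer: √3394 - 7*√406 ≈ -82.788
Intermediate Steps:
√(-7336 + 10730) - √(419 + 19475) = √3394 - √19894 = √3394 - 7*√406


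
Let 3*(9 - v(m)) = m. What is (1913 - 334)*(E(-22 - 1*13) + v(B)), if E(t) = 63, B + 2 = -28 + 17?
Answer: 361591/3 ≈ 1.2053e+5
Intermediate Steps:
B = -13 (B = -2 + (-28 + 17) = -2 - 11 = -13)
v(m) = 9 - m/3
(1913 - 334)*(E(-22 - 1*13) + v(B)) = (1913 - 334)*(63 + (9 - 1/3*(-13))) = 1579*(63 + (9 + 13/3)) = 1579*(63 + 40/3) = 1579*(229/3) = 361591/3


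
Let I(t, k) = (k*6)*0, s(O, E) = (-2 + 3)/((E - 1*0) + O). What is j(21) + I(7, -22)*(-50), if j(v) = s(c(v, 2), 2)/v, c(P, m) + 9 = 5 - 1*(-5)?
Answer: 1/63 ≈ 0.015873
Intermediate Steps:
c(P, m) = 1 (c(P, m) = -9 + (5 - 1*(-5)) = -9 + (5 + 5) = -9 + 10 = 1)
s(O, E) = 1/(E + O) (s(O, E) = 1/((E + 0) + O) = 1/(E + O))
j(v) = 1/(3*v) (j(v) = 1/((2 + 1)*v) = 1/(3*v))
I(t, k) = 0 (I(t, k) = (6*k)*0 = 0)
j(21) + I(7, -22)*(-50) = (1/3)/21 + 0*(-50) = (1/3)*(1/21) + 0 = 1/63 + 0 = 1/63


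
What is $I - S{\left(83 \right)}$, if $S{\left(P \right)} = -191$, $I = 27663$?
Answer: $27854$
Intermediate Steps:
$I - S{\left(83 \right)} = 27663 - -191 = 27663 + 191 = 27854$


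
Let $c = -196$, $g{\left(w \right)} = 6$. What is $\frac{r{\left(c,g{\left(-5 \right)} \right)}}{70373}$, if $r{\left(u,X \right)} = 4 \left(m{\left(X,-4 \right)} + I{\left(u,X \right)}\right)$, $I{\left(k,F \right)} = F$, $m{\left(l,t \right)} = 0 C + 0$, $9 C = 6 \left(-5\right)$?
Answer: $\frac{24}{70373} \approx 0.00034104$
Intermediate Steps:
$C = - \frac{10}{3}$ ($C = \frac{6 \left(-5\right)}{9} = \frac{1}{9} \left(-30\right) = - \frac{10}{3} \approx -3.3333$)
$m{\left(l,t \right)} = 0$ ($m{\left(l,t \right)} = 0 \left(- \frac{10}{3}\right) + 0 = 0 + 0 = 0$)
$r{\left(u,X \right)} = 4 X$ ($r{\left(u,X \right)} = 4 \left(0 + X\right) = 4 X$)
$\frac{r{\left(c,g{\left(-5 \right)} \right)}}{70373} = \frac{4 \cdot 6}{70373} = 24 \cdot \frac{1}{70373} = \frac{24}{70373}$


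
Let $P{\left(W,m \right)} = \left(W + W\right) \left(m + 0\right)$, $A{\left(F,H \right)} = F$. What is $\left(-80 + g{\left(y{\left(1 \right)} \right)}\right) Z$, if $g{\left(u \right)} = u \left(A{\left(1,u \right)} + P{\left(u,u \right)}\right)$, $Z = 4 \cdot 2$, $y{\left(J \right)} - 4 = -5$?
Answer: $-664$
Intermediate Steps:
$y{\left(J \right)} = -1$ ($y{\left(J \right)} = 4 - 5 = -1$)
$P{\left(W,m \right)} = 2 W m$
$Z = 8$
$g{\left(u \right)} = u \left(1 + 2 u^{2}\right)$ ($g{\left(u \right)} = u \left(1 + 2 u u\right) = u \left(1 + 2 u^{2}\right)$)
$\left(-80 + g{\left(y{\left(1 \right)} \right)}\right) Z = \left(-80 + \left(-1 + 2 \left(-1\right)^{3}\right)\right) 8 = \left(-80 + \left(-1 + 2 \left(-1\right)\right)\right) 8 = \left(-80 - 3\right) 8 = \left(-83\right) 8 = -664$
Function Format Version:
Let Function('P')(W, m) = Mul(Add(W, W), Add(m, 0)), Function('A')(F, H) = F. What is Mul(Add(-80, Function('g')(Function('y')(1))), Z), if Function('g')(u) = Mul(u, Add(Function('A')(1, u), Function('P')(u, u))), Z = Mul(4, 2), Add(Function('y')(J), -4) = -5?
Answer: -664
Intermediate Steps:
Function('y')(J) = -1 (Function('y')(J) = Add(4, -5) = -1)
Function('P')(W, m) = Mul(2, W, m) (Function('P')(W, m) = Mul(Mul(2, W), m) = Mul(2, W, m))
Z = 8
Function('g')(u) = Mul(u, Add(1, Mul(2, Pow(u, 2)))) (Function('g')(u) = Mul(u, Add(1, Mul(2, u, u))) = Mul(u, Add(1, Mul(2, Pow(u, 2)))))
Mul(Add(-80, Function('g')(Function('y')(1))), Z) = Mul(Add(-80, Add(-1, Mul(2, Pow(-1, 3)))), 8) = Mul(Add(-80, Add(-1, Mul(2, -1))), 8) = Mul(Add(-80, Add(-1, -2)), 8) = Mul(Add(-80, -3), 8) = Mul(-83, 8) = -664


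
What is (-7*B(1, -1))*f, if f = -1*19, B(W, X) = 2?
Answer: 266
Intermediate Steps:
f = -19
(-7*B(1, -1))*f = -7*2*(-19) = -14*(-19) = 266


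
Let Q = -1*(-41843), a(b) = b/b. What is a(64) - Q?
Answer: -41842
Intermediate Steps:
a(b) = 1
Q = 41843
a(64) - Q = 1 - 1*41843 = 1 - 41843 = -41842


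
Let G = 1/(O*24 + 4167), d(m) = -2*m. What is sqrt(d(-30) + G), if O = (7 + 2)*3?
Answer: sqrt(154562035)/1605 ≈ 7.7460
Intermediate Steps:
O = 27 (O = 9*3 = 27)
G = 1/4815 (G = 1/(27*24 + 4167) = 1/(648 + 4167) = 1/4815 ≈ 0.00020768)
sqrt(d(-30) + G) = sqrt(-2*(-30) + 1/4815) = sqrt(60 + 1/4815) = sqrt(288901/4815) = sqrt(154562035)/1605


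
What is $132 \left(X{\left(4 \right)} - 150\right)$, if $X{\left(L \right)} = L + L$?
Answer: $-18744$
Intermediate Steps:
$X{\left(L \right)} = 2 L$
$132 \left(X{\left(4 \right)} - 150\right) = 132 \left(2 \cdot 4 - 150\right) = 132 \left(8 - 150\right) = 132 \left(-142\right) = -18744$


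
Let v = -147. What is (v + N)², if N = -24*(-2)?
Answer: 9801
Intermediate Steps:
N = 48
(v + N)² = (-147 + 48)² = (-99)² = 9801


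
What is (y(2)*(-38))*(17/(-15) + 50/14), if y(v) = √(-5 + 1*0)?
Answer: -9728*I*√5/105 ≈ -207.17*I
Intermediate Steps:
y(v) = I*√5 (y(v) = √(-5 + 0) = √(-5) = I*√5)
(y(2)*(-38))*(17/(-15) + 50/14) = ((I*√5)*(-38))*(17/(-15) + 50/14) = (-38*I*√5)*(17*(-1/15) + 50*(1/14)) = (-38*I*√5)*(-17/15 + 25/7) = -38*I*√5*(256/105) = -9728*I*√5/105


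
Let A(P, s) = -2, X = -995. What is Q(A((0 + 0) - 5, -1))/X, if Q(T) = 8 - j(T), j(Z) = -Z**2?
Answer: -12/995 ≈ -0.012060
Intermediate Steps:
Q(T) = 8 + T**2 (Q(T) = 8 - (-1)*T**2 = 8 + T**2)
Q(A((0 + 0) - 5, -1))/X = (8 + (-2)**2)/(-995) = (8 + 4)*(-1/995) = 12*(-1/995) = -12/995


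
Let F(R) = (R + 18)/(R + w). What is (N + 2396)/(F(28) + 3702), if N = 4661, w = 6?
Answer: 119969/62957 ≈ 1.9056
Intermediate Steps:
F(R) = (18 + R)/(6 + R) (F(R) = (R + 18)/(R + 6) = (18 + R)/(6 + R))
(N + 2396)/(F(28) + 3702) = (4661 + 2396)/((18 + 28)/(6 + 28) + 3702) = 7057/(46/34 + 3702) = 7057/((1/34)*46 + 3702) = 7057/(23/17 + 3702) = 7057/(62957/17) = 7057*(17/62957) = 119969/62957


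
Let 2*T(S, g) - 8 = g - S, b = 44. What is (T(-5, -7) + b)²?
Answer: 2209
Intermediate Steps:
T(S, g) = 4 + g/2 - S/2 (T(S, g) = 4 + (g - S)/2 = 4 + (g/2 - S/2) = 4 + g/2 - S/2)
(T(-5, -7) + b)² = ((4 + (½)*(-7) - ½*(-5)) + 44)² = ((4 - 7/2 + 5/2) + 44)² = (3 + 44)² = 47² = 2209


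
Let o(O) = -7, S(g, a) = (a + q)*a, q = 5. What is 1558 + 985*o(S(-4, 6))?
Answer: -5337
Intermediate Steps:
S(g, a) = a*(5 + a) (S(g, a) = (a + 5)*a = (5 + a)*a = a*(5 + a))
1558 + 985*o(S(-4, 6)) = 1558 + 985*(-7) = 1558 - 6895 = -5337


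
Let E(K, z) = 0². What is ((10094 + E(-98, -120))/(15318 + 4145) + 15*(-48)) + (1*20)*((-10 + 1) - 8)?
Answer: -20620686/19463 ≈ -1059.5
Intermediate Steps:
E(K, z) = 0
((10094 + E(-98, -120))/(15318 + 4145) + 15*(-48)) + (1*20)*((-10 + 1) - 8) = ((10094 + 0)/(15318 + 4145) + 15*(-48)) + (1*20)*((-10 + 1) - 8) = (10094/19463 - 720) + 20*(-9 - 8) = (10094*(1/19463) - 720) + 20*(-17) = (10094/19463 - 720) - 340 = -14003266/19463 - 340 = -20620686/19463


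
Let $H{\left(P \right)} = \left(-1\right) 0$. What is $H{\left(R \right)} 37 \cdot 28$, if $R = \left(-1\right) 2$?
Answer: $0$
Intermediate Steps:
$R = -2$
$H{\left(P \right)} = 0$
$H{\left(R \right)} 37 \cdot 28 = 0 \cdot 37 \cdot 28 = 0 \cdot 28 = 0$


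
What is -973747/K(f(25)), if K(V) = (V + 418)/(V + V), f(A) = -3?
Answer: 5842482/415 ≈ 14078.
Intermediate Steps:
K(V) = (418 + V)/(2*V) (K(V) = (418 + V)/((2*V)) = (418 + V)*(1/(2*V)) = (418 + V)/(2*V))
-973747/K(f(25)) = -973747*(-6/(418 - 3)) = -973747/((½)*(-⅓)*415) = -973747/(-415/6) = -973747*(-6/415) = 5842482/415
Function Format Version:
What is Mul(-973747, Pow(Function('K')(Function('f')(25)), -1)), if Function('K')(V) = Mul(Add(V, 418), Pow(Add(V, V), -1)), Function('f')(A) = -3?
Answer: Rational(5842482, 415) ≈ 14078.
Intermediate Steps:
Function('K')(V) = Mul(Rational(1, 2), Pow(V, -1), Add(418, V)) (Function('K')(V) = Mul(Add(418, V), Pow(Mul(2, V), -1)) = Mul(Add(418, V), Mul(Rational(1, 2), Pow(V, -1))) = Mul(Rational(1, 2), Pow(V, -1), Add(418, V)))
Mul(-973747, Pow(Function('K')(Function('f')(25)), -1)) = Mul(-973747, Pow(Mul(Rational(1, 2), Pow(-3, -1), Add(418, -3)), -1)) = Mul(-973747, Pow(Mul(Rational(1, 2), Rational(-1, 3), 415), -1)) = Mul(-973747, Pow(Rational(-415, 6), -1)) = Mul(-973747, Rational(-6, 415)) = Rational(5842482, 415)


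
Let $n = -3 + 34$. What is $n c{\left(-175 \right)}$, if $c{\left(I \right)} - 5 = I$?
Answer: $-5270$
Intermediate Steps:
$c{\left(I \right)} = 5 + I$
$n = 31$
$n c{\left(-175 \right)} = 31 \left(5 - 175\right) = 31 \left(-170\right) = -5270$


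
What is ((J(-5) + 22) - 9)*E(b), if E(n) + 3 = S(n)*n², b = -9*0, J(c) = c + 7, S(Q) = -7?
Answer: -45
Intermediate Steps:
J(c) = 7 + c
b = 0
E(n) = -3 - 7*n²
((J(-5) + 22) - 9)*E(b) = (((7 - 5) + 22) - 9)*(-3 - 7*0²) = ((2 + 22) - 9)*(-3 - 7*0) = (24 - 9)*(-3 + 0) = 15*(-3) = -45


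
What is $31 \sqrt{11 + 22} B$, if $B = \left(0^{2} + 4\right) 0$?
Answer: $0$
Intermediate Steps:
$B = 0$ ($B = \left(0 + 4\right) 0 = 4 \cdot 0 = 0$)
$31 \sqrt{11 + 22} B = 31 \sqrt{11 + 22} \cdot 0 = 31 \sqrt{33} \cdot 0 = 0$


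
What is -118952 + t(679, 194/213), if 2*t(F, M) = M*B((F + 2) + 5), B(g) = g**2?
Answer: 20311036/213 ≈ 95357.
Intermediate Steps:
t(F, M) = M*(7 + F)**2/2 (t(F, M) = (M*((F + 2) + 5)**2)/2 = (M*((2 + F) + 5)**2)/2 = (M*(7 + F)**2)/2 = M*(7 + F)**2/2)
-118952 + t(679, 194/213) = -118952 + (194/213)*(7 + 679)**2/2 = -118952 + (1/2)*(194*(1/213))*686**2 = -118952 + (1/2)*(194/213)*470596 = -118952 + 45647812/213 = 20311036/213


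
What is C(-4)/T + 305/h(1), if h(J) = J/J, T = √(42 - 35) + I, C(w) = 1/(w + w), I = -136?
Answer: 5639162/18489 + √7/147912 ≈ 305.00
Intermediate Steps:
C(w) = 1/(2*w)
T = -136 + √7 (T = √(42 - 35) - 136 = √7 - 136 = -136 + √7 ≈ -133.35)
h(J) = 1
C(-4)/T + 305/h(1) = ((½)/(-4))/(-136 + √7) + 305/1 = ((½)*(-¼))/(-136 + √7) + 305*1 = -1/(8*(-136 + √7)) + 305 = 305 - 1/(8*(-136 + √7))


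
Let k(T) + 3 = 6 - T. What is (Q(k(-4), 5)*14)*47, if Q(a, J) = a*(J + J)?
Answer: 46060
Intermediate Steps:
k(T) = 3 - T (k(T) = -3 + (6 - T) = 3 - T)
Q(a, J) = 2*J*a (Q(a, J) = a*(2*J) = 2*J*a)
(Q(k(-4), 5)*14)*47 = ((2*5*(3 - 1*(-4)))*14)*47 = ((2*5*(3 + 4))*14)*47 = ((2*5*7)*14)*47 = (70*14)*47 = 980*47 = 46060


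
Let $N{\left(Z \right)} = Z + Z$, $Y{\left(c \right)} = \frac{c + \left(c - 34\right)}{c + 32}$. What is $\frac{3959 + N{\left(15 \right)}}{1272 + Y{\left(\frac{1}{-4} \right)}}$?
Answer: $\frac{506603}{161406} \approx 3.1387$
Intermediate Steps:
$Y{\left(c \right)} = \frac{-34 + 2 c}{32 + c}$ ($Y{\left(c \right)} = \frac{c + \left(c - 34\right)}{32 + c} = \frac{c + \left(-34 + c\right)}{32 + c} = \frac{-34 + 2 c}{32 + c}$)
$N{\left(Z \right)} = 2 Z$
$\frac{3959 + N{\left(15 \right)}}{1272 + Y{\left(\frac{1}{-4} \right)}} = \frac{3959 + 2 \cdot 15}{1272 + \frac{2 \left(-17 + \frac{1}{-4}\right)}{32 + \frac{1}{-4}}} = \frac{3959 + 30}{1272 + \frac{2 \left(-17 - \frac{1}{4}\right)}{32 - \frac{1}{4}}} = \frac{3989}{1272 + 2 \frac{1}{\frac{127}{4}} \left(- \frac{69}{4}\right)} = \frac{3989}{1272 + 2 \cdot \frac{4}{127} \left(- \frac{69}{4}\right)} = \frac{3989}{1272 - \frac{138}{127}} = \frac{3989}{\frac{161406}{127}} = 3989 \cdot \frac{127}{161406} = \frac{506603}{161406}$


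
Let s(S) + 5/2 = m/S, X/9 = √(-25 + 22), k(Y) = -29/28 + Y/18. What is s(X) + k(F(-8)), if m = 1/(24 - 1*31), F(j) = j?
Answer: -1003/252 + I*√3/189 ≈ -3.9802 + 0.0091643*I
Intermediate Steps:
m = -⅐ (m = 1/(24 - 31) = 1/(-7) = -⅐ ≈ -0.14286)
k(Y) = -29/28 + Y/18 (k(Y) = -29*1/28 + Y*(1/18) = -29/28 + Y/18)
X = 9*I*√3 (X = 9*√(-25 + 22) = 9*√(-3) = 9*(I*√3) = 9*I*√3 ≈ 15.588*I)
s(S) = -5/2 - 1/(7*S)
s(X) + k(F(-8)) = (-2 - 315*I*√3)/(14*((9*I*√3))) + (-29/28 + (1/18)*(-8)) = (-I*√3/27)*(-2 - 315*I*√3)/14 + (-29/28 - 4/9) = -I*√3*(-2 - 315*I*√3)/378 - 373/252 = -373/252 - I*√3*(-2 - 315*I*√3)/378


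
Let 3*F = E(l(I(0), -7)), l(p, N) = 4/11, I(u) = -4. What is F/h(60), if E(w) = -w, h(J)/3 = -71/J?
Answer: 80/2343 ≈ 0.034144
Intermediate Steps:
l(p, N) = 4/11 (l(p, N) = 4*(1/11) = 4/11)
h(J) = -213/J (h(J) = 3*(-71/J) = -213/J)
F = -4/33 (F = (-1*4/11)/3 = (⅓)*(-4/11) = -4/33 ≈ -0.12121)
F/h(60) = -4/(33*((-213/60))) = -4/(33*((-213*1/60))) = -4/(33*(-71/20)) = -4/33*(-20/71) = 80/2343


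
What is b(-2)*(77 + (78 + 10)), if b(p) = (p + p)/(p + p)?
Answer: 165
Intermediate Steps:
b(p) = 1 (b(p) = (2*p)/((2*p)) = (2*p)*(1/(2*p)) = 1)
b(-2)*(77 + (78 + 10)) = 1*(77 + (78 + 10)) = 1*(77 + 88) = 1*165 = 165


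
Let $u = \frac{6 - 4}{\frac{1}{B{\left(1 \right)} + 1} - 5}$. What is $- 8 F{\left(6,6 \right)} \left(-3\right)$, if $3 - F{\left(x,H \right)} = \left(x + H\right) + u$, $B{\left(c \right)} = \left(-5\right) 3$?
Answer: $- \frac{14664}{71} \approx -206.54$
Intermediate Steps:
$B{\left(c \right)} = -15$
$u = - \frac{28}{71}$ ($u = \frac{6 - 4}{\frac{1}{-15 + 1} - 5} = \frac{2}{\frac{1}{-14} - 5} = \frac{2}{- \frac{1}{14} - 5} = \frac{2}{- \frac{71}{14}} = 2 \left(- \frac{14}{71}\right) = - \frac{28}{71} \approx -0.39437$)
$F{\left(x,H \right)} = \frac{241}{71} - H - x$ ($F{\left(x,H \right)} = 3 - \left(\left(x + H\right) - \frac{28}{71}\right) = 3 - \left(\left(H + x\right) - \frac{28}{71}\right) = 3 - \left(- \frac{28}{71} + H + x\right) = \frac{241}{71} - H - x$)
$- 8 F{\left(6,6 \right)} \left(-3\right) = - 8 \left(\frac{241}{71} - 6 - 6\right) \left(-3\right) = \left(-8\right) \left(- \frac{611}{71}\right) \left(-3\right) = \frac{4888}{71} \left(-3\right) = - \frac{14664}{71}$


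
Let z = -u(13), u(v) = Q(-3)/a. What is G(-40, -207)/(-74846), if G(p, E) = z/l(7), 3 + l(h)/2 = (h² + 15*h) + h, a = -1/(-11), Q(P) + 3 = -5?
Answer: -11/2956417 ≈ -3.7207e-6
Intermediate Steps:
Q(P) = -8 (Q(P) = -3 - 5 = -8)
a = 1/11 (a = -1*(-1/11) = 1/11 ≈ 0.090909)
u(v) = -88 (u(v) = -8/1/11 = -8*11 = -88)
z = 88 (z = -1*(-88) = 88)
l(h) = -6 + 2*h² + 32*h (l(h) = -6 + 2*((h² + 15*h) + h) = -6 + 2*(h² + 16*h) = -6 + (2*h² + 32*h) = -6 + 2*h² + 32*h)
G(p, E) = 22/79 (G(p, E) = 88/(-6 + 2*7² + 32*7) = 88/(-6 + 2*49 + 224) = 88/(-6 + 98 + 224) = 88/316 = 88*(1/316) = 22/79)
G(-40, -207)/(-74846) = (22/79)/(-74846) = (22/79)*(-1/74846) = -11/2956417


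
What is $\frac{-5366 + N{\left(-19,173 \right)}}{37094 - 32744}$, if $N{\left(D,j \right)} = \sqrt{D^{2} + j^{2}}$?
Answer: $- \frac{2683}{2175} + \frac{\sqrt{30290}}{4350} \approx -1.1936$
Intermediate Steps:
$\frac{-5366 + N{\left(-19,173 \right)}}{37094 - 32744} = \frac{-5366 + \sqrt{\left(-19\right)^{2} + 173^{2}}}{37094 - 32744} = \frac{-5366 + \sqrt{361 + 29929}}{4350} = \left(-5366 + \sqrt{30290}\right) \frac{1}{4350} = - \frac{2683}{2175} + \frac{\sqrt{30290}}{4350}$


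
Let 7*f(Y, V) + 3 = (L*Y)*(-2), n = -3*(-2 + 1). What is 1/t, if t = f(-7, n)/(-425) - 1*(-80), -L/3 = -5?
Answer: 2975/237793 ≈ 0.012511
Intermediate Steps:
L = 15 (L = -3*(-5) = 15)
n = 3 (n = -3*(-1) = 3)
f(Y, V) = -3/7 - 30*Y/7 (f(Y, V) = -3/7 + ((15*Y)*(-2))/7 = -3/7 + (-30*Y)/7 = -3/7 - 30*Y/7)
t = 237793/2975 (t = (-3/7 - 30/7*(-7))/(-425) - 1*(-80) = (-3/7 + 30)*(-1/425) + 80 = (207/7)*(-1/425) + 80 = -207/2975 + 80 = 237793/2975 ≈ 79.930)
1/t = 1/(237793/2975) = 2975/237793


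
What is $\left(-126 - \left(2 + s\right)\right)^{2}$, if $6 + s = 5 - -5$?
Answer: $17424$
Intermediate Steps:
$s = 4$ ($s = -6 + \left(5 - -5\right) = -6 + \left(5 + 5\right) = -6 + 10 = 4$)
$\left(-126 - \left(2 + s\right)\right)^{2} = \left(-126 - 6\right)^{2} = \left(-132\right)^{2} = 17424$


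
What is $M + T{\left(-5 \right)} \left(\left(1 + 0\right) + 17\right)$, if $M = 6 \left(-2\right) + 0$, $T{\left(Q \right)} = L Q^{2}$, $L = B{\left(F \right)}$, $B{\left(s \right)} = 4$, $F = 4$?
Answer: $1788$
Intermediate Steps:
$L = 4$
$T{\left(Q \right)} = 4 Q^{2}$
$M = -12$ ($M = -12 + 0 = -12$)
$M + T{\left(-5 \right)} \left(\left(1 + 0\right) + 17\right) = -12 + 4 \left(-5\right)^{2} \left(\left(1 + 0\right) + 17\right) = -12 + 4 \cdot 25 \left(1 + 17\right) = -12 + 100 \cdot 18 = -12 + 1800 = 1788$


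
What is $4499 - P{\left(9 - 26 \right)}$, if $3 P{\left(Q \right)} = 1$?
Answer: $\frac{13496}{3} \approx 4498.7$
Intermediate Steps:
$P{\left(Q \right)} = \frac{1}{3}$ ($P{\left(Q \right)} = \frac{1}{3} \cdot 1 = \frac{1}{3}$)
$4499 - P{\left(9 - 26 \right)} = 4499 - \frac{1}{3} = \frac{13496}{3}$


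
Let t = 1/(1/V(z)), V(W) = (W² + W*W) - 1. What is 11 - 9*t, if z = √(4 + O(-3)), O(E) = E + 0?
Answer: 2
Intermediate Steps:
O(E) = E
z = 1 (z = √(4 - 3) = √1 = 1)
V(W) = -1 + 2*W² (V(W) = (W² + W²) - 1 = 2*W² - 1 = -1 + 2*W²)
t = 1 (t = 1/(1/(-1 + 2*1²)) = 1/(1/(-1 + 2*1)) = 1/(1/(-1 + 2)) = 1/(1/1) = 1/1 = 1)
11 - 9*t = 11 - 9*1 = 11 - 9 = 2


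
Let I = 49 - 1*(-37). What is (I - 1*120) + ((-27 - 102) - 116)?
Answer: -279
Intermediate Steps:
I = 86 (I = 49 + 37 = 86)
(I - 1*120) + ((-27 - 102) - 116) = (86 - 1*120) + ((-27 - 102) - 116) = (86 - 120) + (-129 - 116) = -34 - 245 = -279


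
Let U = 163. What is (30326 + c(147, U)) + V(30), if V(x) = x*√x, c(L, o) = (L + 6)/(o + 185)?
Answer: 3517867/116 + 30*√30 ≈ 30491.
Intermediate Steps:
c(L, o) = (6 + L)/(185 + o)
V(x) = x^(3/2)
(30326 + c(147, U)) + V(30) = (30326 + (6 + 147)/(185 + 163)) + 30^(3/2) = (30326 + 153/348) + 30*√30 = (30326 + (1/348)*153) + 30*√30 = (30326 + 51/116) + 30*√30 = 3517867/116 + 30*√30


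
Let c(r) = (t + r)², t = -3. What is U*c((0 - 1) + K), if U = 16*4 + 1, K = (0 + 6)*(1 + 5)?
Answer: 66560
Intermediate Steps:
K = 36 (K = 6*6 = 36)
U = 65 (U = 64 + 1 = 65)
c(r) = (-3 + r)²
U*c((0 - 1) + K) = 65*(-3 + ((0 - 1) + 36))² = 65*(-3 + (-1 + 36))² = 65*(-3 + 35)² = 65*32² = 65*1024 = 66560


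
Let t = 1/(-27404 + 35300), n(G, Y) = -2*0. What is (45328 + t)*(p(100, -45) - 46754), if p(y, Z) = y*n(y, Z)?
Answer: -8366859475153/3948 ≈ -2.1193e+9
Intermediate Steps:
n(G, Y) = 0
t = 1/7896 ≈ 0.00012665
p(y, Z) = 0 (p(y, Z) = y*0 = 0)
(45328 + t)*(p(100, -45) - 46754) = (45328 + 1/7896)*(0 - 46754) = (357909889/7896)*(-46754) = -8366859475153/3948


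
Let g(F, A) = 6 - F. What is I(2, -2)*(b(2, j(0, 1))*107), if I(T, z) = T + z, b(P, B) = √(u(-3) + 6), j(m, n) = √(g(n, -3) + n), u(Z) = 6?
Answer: 0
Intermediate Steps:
j(m, n) = √6 (j(m, n) = √((6 - n) + n) = √6)
b(P, B) = 2*√3 (b(P, B) = √(6 + 6) = √12 = 2*√3)
I(2, -2)*(b(2, j(0, 1))*107) = (2 - 2)*((2*√3)*107) = 0*(214*√3) = 0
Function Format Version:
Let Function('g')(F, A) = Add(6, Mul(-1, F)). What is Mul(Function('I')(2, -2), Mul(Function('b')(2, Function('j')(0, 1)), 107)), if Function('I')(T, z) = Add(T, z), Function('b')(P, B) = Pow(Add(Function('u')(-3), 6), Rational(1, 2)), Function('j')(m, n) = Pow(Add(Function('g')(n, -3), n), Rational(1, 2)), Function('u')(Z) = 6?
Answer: 0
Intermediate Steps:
Function('j')(m, n) = Pow(6, Rational(1, 2)) (Function('j')(m, n) = Pow(Add(Add(6, Mul(-1, n)), n), Rational(1, 2)) = Pow(6, Rational(1, 2)))
Function('b')(P, B) = Mul(2, Pow(3, Rational(1, 2))) (Function('b')(P, B) = Pow(Add(6, 6), Rational(1, 2)) = Pow(12, Rational(1, 2)) = Mul(2, Pow(3, Rational(1, 2))))
Mul(Function('I')(2, -2), Mul(Function('b')(2, Function('j')(0, 1)), 107)) = Mul(Add(2, -2), Mul(Mul(2, Pow(3, Rational(1, 2))), 107)) = Mul(0, Mul(214, Pow(3, Rational(1, 2)))) = 0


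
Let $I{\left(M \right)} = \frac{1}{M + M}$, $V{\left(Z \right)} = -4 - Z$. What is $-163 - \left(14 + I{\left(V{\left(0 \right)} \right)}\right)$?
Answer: $- \frac{1415}{8} \approx -176.88$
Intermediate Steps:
$I{\left(M \right)} = \frac{1}{2 M}$
$-163 - \left(14 + I{\left(V{\left(0 \right)} \right)}\right) = -163 - \left(14 + \frac{1}{2 \left(-4 - 0\right)}\right) = -163 - \left(14 + \frac{1}{2 \left(-4 + 0\right)}\right) = -163 - \left(14 + \frac{1}{2 \left(-4\right)}\right) = -163 - \left(14 + \frac{1}{2} \left(- \frac{1}{4}\right)\right) = -163 - \frac{111}{8} = - \frac{1415}{8}$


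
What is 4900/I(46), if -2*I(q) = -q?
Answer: 4900/23 ≈ 213.04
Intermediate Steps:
I(q) = q/2 (I(q) = -(-1)*q/2 = q/2)
4900/I(46) = 4900/(((½)*46)) = 4900/23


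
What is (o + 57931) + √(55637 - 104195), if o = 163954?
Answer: 221885 + I*√48558 ≈ 2.2189e+5 + 220.36*I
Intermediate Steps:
(o + 57931) + √(55637 - 104195) = (163954 + 57931) + √(55637 - 104195) = 221885 + √(-48558) = 221885 + I*√48558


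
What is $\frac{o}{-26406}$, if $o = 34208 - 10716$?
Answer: $- \frac{11746}{13203} \approx -0.88965$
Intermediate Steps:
$o = 23492$ ($o = 34208 - 10716 = 23492$)
$\frac{o}{-26406} = \frac{23492}{-26406} = 23492 \left(- \frac{1}{26406}\right) = - \frac{11746}{13203}$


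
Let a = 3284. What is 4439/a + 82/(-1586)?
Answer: 3385483/2604212 ≈ 1.3000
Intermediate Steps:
4439/a + 82/(-1586) = 4439/3284 + 82/(-1586) = 4439*(1/3284) + 82*(-1/1586) = 4439/3284 - 41/793 = 3385483/2604212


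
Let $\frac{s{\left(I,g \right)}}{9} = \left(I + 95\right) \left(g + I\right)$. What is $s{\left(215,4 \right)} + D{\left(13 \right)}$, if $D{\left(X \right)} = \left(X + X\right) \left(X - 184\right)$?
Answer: $606564$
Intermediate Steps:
$s{\left(I,g \right)} = 9 \left(95 + I\right) \left(I + g\right)$ ($s{\left(I,g \right)} = 9 \left(I + 95\right) \left(g + I\right) = 9 \left(95 + I\right) \left(I + g\right)$)
$D{\left(X \right)} = 2 X \left(-184 + X\right)$
$s{\left(215,4 \right)} + D{\left(13 \right)} = \left(9 \cdot 215^{2} + 855 \cdot 215 + 855 \cdot 4 + 9 \cdot 215 \cdot 4\right) + 2 \cdot 13 \left(-184 + 13\right) = \left(9 \cdot 46225 + 183825 + 3420 + 7740\right) + 2 \cdot 13 \left(-171\right) = \left(416025 + 183825 + 3420 + 7740\right) - 4446 = 611010 - 4446 = 606564$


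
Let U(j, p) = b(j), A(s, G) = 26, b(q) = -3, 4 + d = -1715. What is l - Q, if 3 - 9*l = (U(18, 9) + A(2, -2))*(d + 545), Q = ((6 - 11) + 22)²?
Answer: 24404/9 ≈ 2711.6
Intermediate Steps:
d = -1719 (d = -4 - 1715 = -1719)
U(j, p) = -3
Q = 289 (Q = (-5 + 22)² = 17² = 289)
l = 27005/9 (l = ⅓ - (-3 + 26)*(-1719 + 545)/9 = ⅓ - 23*(-1174)/9 = ⅓ - ⅑*(-27002) = ⅓ + 27002/9 = 27005/9 ≈ 3000.6)
l - Q = 27005/9 - 1*289 = 27005/9 - 289 = 24404/9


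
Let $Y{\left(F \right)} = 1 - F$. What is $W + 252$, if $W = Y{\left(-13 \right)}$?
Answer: $266$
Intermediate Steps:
$W = 14$ ($W = 1 - -13 = 1 + 13 = 14$)
$W + 252 = 14 + 252 = 266$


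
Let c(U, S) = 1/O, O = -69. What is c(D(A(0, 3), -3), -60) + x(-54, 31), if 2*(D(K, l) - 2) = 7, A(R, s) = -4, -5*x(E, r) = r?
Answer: -2144/345 ≈ -6.2145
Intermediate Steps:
x(E, r) = -r/5
D(K, l) = 11/2 (D(K, l) = 2 + (1/2)*7 = 2 + 7/2 = 11/2)
c(U, S) = -1/69 (c(U, S) = 1/(-69) = -1/69)
c(D(A(0, 3), -3), -60) + x(-54, 31) = -1/69 - 1/5*31 = -1/69 - 31/5 = -2144/345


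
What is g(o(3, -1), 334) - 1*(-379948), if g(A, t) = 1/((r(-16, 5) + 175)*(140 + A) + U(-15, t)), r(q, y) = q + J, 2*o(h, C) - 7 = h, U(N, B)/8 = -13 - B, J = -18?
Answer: 6713301213/17669 ≈ 3.7995e+5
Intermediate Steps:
U(N, B) = -104 - 8*B (U(N, B) = 8*(-13 - B) = -104 - 8*B)
o(h, C) = 7/2 + h/2
r(q, y) = -18 + q (r(q, y) = q - 18 = -18 + q)
g(A, t) = 1/(19636 - 8*t + 141*A) (g(A, t) = 1/(((-18 - 16) + 175)*(140 + A) + (-104 - 8*t)) = 1/((-34 + 175)*(140 + A) + (-104 - 8*t)) = 1/(141*(140 + A) + (-104 - 8*t)) = 1/((19740 + 141*A) + (-104 - 8*t)) = 1/(19636 - 8*t + 141*A))
g(o(3, -1), 334) - 1*(-379948) = 1/(19636 - 8*334 + 141*(7/2 + (½)*3)) - 1*(-379948) = 1/(19636 - 2672 + 141*(7/2 + 3/2)) + 379948 = 1/(19636 - 2672 + 141*5) + 379948 = 1/(19636 - 2672 + 705) + 379948 = 1/17669 + 379948 = 6713301213/17669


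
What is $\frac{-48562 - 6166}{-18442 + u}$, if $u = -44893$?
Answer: $\frac{54728}{63335} \approx 0.8641$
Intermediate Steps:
$\frac{-48562 - 6166}{-18442 + u} = \frac{-48562 - 6166}{-18442 - 44893} = - \frac{54728}{-63335} = \left(-54728\right) \left(- \frac{1}{63335}\right) = \frac{54728}{63335}$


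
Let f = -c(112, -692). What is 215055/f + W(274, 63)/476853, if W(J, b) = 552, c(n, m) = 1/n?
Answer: -3828519217976/158951 ≈ -2.4086e+7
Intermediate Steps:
f = -1/112 ≈ -0.0089286
215055/f + W(274, 63)/476853 = 215055/(-1/112) + 552/476853 = 215055*(-112) + 552*(1/476853) = -24086160 + 184/158951 = -3828519217976/158951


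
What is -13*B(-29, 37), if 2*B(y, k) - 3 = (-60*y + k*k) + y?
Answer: -40079/2 ≈ -20040.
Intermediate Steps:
B(y, k) = 3/2 + k²/2 - 59*y/2 (B(y, k) = 3/2 + ((-60*y + k*k) + y)/2 = 3/2 + ((-60*y + k²) + y)/2 = 3/2 + ((k² - 60*y) + y)/2 = 3/2 + (k² - 59*y)/2 = 3/2 + (k²/2 - 59*y/2) = 3/2 + k²/2 - 59*y/2)
-13*B(-29, 37) = -13*(3/2 + (½)*37² - 59/2*(-29)) = -13*(3/2 + (½)*1369 + 1711/2) = -13*(3/2 + 1369/2 + 1711/2) = -13*3083/2 = -40079/2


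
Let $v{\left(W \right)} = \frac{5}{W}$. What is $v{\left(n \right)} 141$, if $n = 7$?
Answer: $\frac{705}{7} \approx 100.71$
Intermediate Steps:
$v{\left(n \right)} 141 = \frac{5}{7} \cdot 141 = \frac{705}{7}$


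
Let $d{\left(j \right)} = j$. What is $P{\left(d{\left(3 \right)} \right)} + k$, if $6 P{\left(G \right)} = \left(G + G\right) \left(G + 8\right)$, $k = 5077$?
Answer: $5088$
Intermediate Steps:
$P{\left(G \right)} = \frac{G \left(8 + G\right)}{3}$ ($P{\left(G \right)} = \frac{\left(G + G\right) \left(G + 8\right)}{6} = \frac{2 G \left(8 + G\right)}{6} = \frac{G \left(8 + G\right)}{3}$)
$P{\left(d{\left(3 \right)} \right)} + k = \frac{1}{3} \cdot 3 \left(8 + 3\right) + 5077 = \frac{1}{3} \cdot 3 \cdot 11 + 5077 = 11 + 5077 = 5088$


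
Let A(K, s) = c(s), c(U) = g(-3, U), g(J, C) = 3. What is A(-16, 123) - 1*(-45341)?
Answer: 45344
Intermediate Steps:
c(U) = 3
A(K, s) = 3
A(-16, 123) - 1*(-45341) = 3 - 1*(-45341) = 3 + 45341 = 45344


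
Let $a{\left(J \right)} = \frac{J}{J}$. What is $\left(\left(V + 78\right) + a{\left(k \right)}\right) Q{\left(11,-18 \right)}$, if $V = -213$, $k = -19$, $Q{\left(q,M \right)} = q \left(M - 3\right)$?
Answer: $30954$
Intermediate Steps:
$Q{\left(q,M \right)} = q \left(-3 + M\right)$
$a{\left(J \right)} = 1$
$\left(\left(V + 78\right) + a{\left(k \right)}\right) Q{\left(11,-18 \right)} = \left(\left(-213 + 78\right) + 1\right) 11 \left(-3 - 18\right) = \left(-135 + 1\right) 11 \left(-21\right) = \left(-134\right) \left(-231\right) = 30954$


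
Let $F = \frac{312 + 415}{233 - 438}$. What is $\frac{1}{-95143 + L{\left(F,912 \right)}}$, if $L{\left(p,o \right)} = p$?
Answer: $- \frac{205}{19505042} \approx -1.051 \cdot 10^{-5}$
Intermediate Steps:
$F = - \frac{727}{205}$ ($F = \frac{727}{-205} = 727 \left(- \frac{1}{205}\right) = - \frac{727}{205} \approx -3.5463$)
$\frac{1}{-95143 + L{\left(F,912 \right)}} = \frac{1}{-95143 - \frac{727}{205}} = \frac{1}{- \frac{19505042}{205}} = - \frac{205}{19505042}$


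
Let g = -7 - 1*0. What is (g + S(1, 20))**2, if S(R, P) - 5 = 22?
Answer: 400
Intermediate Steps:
g = -7 (g = -7 + 0 = -7)
S(R, P) = 27 (S(R, P) = 5 + 22 = 27)
(g + S(1, 20))**2 = (-7 + 27)**2 = 20**2 = 400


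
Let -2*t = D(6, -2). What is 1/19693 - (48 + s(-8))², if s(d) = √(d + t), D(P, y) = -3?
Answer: -90489333/39386 - 48*I*√26 ≈ -2297.5 - 244.75*I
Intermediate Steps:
t = 3/2 (t = -½*(-3) = 3/2 ≈ 1.5000)
s(d) = √(3/2 + d) (s(d) = √(d + 3/2) = √(3/2 + d))
1/19693 - (48 + s(-8))² = 1/19693 - (48 + √(6 + 4*(-8))/2)² = 1/19693 - (48 + √(6 - 32)/2)² = 1/19693 - (48 + √(-26)/2)² = 1/19693 - (48 + (I*√26)/2)² = 1/19693 - (48 + I*√26/2)²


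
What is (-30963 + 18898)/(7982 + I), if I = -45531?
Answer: 12065/37549 ≈ 0.32131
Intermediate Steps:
(-30963 + 18898)/(7982 + I) = (-30963 + 18898)/(7982 - 45531) = -12065/(-37549) = -12065*(-1/37549) = 12065/37549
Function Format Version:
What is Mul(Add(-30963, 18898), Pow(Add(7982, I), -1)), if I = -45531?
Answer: Rational(12065, 37549) ≈ 0.32131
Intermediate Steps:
Mul(Add(-30963, 18898), Pow(Add(7982, I), -1)) = Mul(Add(-30963, 18898), Pow(Add(7982, -45531), -1)) = Mul(-12065, Pow(-37549, -1)) = Mul(-12065, Rational(-1, 37549)) = Rational(12065, 37549)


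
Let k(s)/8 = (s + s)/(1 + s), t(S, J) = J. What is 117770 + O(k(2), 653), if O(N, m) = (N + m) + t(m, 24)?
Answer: 355373/3 ≈ 1.1846e+5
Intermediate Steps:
k(s) = 16*s/(1 + s) (k(s) = 8*((s + s)/(1 + s)) = 8*((2*s)/(1 + s)) = 8*(2*s/(1 + s)) = 16*s/(1 + s))
O(N, m) = 24 + N + m (O(N, m) = (N + m) + 24 = 24 + N + m)
117770 + O(k(2), 653) = 117770 + (24 + 16*2/(1 + 2) + 653) = 117770 + (24 + 16*2/3 + 653) = 117770 + (24 + 16*2*(⅓) + 653) = 117770 + (24 + 32/3 + 653) = 117770 + 2063/3 = 355373/3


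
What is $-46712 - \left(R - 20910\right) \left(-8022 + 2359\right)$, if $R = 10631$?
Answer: $-58256689$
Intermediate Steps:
$-46712 - \left(R - 20910\right) \left(-8022 + 2359\right) = -46712 - \left(10631 - 20910\right) \left(-8022 + 2359\right) = -46712 - \left(-10279\right) \left(-5663\right) = -46712 - 58209977 = -58256689$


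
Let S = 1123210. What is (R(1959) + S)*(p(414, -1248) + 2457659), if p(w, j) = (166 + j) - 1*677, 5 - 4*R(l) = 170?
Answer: 2758390133125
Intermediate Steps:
R(l) = -165/4 (R(l) = 5/4 - ¼*170 = 5/4 - 85/2 = -165/4)
p(w, j) = -511 + j (p(w, j) = (166 + j) - 677 = -511 + j)
(R(1959) + S)*(p(414, -1248) + 2457659) = (-165/4 + 1123210)*((-511 - 1248) + 2457659) = 4492675*(-1759 + 2457659)/4 = (4492675/4)*2455900 = 2758390133125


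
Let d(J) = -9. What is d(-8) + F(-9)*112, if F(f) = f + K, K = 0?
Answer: -1017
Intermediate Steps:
F(f) = f (F(f) = f + 0 = f)
d(-8) + F(-9)*112 = -9 - 9*112 = -9 - 1008 = -1017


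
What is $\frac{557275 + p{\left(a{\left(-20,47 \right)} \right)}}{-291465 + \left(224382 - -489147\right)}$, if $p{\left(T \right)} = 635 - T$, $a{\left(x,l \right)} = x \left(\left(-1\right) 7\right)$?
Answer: $\frac{278885}{211032} \approx 1.3215$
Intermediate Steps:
$a{\left(x,l \right)} = - 7 x$ ($a{\left(x,l \right)} = x \left(-7\right) = - 7 x$)
$\frac{557275 + p{\left(a{\left(-20,47 \right)} \right)}}{-291465 + \left(224382 - -489147\right)} = \frac{557275 + \left(635 - \left(-7\right) \left(-20\right)\right)}{-291465 + \left(224382 - -489147\right)} = \frac{557275 + \left(635 - 140\right)}{-291465 + \left(224382 + 489147\right)} = \frac{557275 + \left(635 - 140\right)}{-291465 + 713529} = \frac{557275 + 495}{422064} = 557770 \cdot \frac{1}{422064} = \frac{278885}{211032}$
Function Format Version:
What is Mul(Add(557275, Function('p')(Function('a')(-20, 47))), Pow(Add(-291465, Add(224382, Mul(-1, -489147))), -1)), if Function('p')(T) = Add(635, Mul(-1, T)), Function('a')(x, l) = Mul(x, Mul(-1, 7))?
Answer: Rational(278885, 211032) ≈ 1.3215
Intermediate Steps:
Function('a')(x, l) = Mul(-7, x) (Function('a')(x, l) = Mul(x, -7) = Mul(-7, x))
Mul(Add(557275, Function('p')(Function('a')(-20, 47))), Pow(Add(-291465, Add(224382, Mul(-1, -489147))), -1)) = Mul(Add(557275, Add(635, Mul(-1, Mul(-7, -20)))), Pow(Add(-291465, Add(224382, Mul(-1, -489147))), -1)) = Mul(Add(557275, Add(635, Mul(-1, 140))), Pow(Add(-291465, Add(224382, 489147)), -1)) = Mul(Add(557275, Add(635, -140)), Pow(Add(-291465, 713529), -1)) = Mul(Add(557275, 495), Pow(422064, -1)) = Mul(557770, Rational(1, 422064)) = Rational(278885, 211032)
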